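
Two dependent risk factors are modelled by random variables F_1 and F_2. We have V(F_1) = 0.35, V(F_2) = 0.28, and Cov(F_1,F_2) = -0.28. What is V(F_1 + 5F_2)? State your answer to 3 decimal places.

V(F_1 + 5F_2) = (1)²·V(F_1) + (5)²·V(F_2) + 2·(1)·(5)·Cov(F_1,F_2)
= 1·0.35 + 25·0.28 + 10·-0.28 = 4.55

4.550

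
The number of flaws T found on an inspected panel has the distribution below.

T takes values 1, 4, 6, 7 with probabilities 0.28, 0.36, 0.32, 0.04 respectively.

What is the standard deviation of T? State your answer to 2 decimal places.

2.04

E[T] = (1)(0.28) + (4)(0.36) + (6)(0.32) + (7)(0.04) = 3.92
E[T²] = (1)²(0.28) + (4)²(0.36) + (6)²(0.32) + (7)²(0.04) = 19.52
var(T) = E[T²] − (E[T])² = 19.52 − (3.92)² = 4.1536
sd(T) = √4.1536 ≈ 2.04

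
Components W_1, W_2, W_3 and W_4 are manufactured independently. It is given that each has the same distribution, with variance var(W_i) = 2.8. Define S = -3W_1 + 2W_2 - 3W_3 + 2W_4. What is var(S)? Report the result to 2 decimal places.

72.80

By independence, var(S) = (-3)²var(W_1) + (2)²var(W_2) + (-3)²var(W_3) + (2)²var(W_4)
= (-3)²·2.8 + (2)²·2.8 + (-3)²·2.8 + (2)²·2.8 = 72.8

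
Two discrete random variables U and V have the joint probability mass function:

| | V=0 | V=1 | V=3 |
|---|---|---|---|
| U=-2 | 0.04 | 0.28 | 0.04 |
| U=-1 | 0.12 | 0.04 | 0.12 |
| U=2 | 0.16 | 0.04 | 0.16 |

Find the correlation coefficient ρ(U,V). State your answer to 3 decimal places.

E[U] = -0.28,  E[V] = 1.32
E[UV] = -0.16
Cov(U,V) = E[UV] − E[U]E[V] = -0.16 − (-0.28)(1.32) = 0.2096
Var(U) = 3.0816,  Var(V) = 1.4976
ρ = 0.2096 / √(3.0816·1.4976) ≈ 0.098

0.098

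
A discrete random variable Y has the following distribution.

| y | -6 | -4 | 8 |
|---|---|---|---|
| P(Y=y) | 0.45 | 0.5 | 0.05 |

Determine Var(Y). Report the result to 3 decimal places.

8.910

E[Y] = (-6)(0.45) + (-4)(0.5) + (8)(0.05) = -4.3
E[Y²] = (-6)²(0.45) + (-4)²(0.5) + (8)²(0.05) = 27.4
Var(Y) = E[Y²] − (E[Y])² = 27.4 − (-4.3)² = 8.91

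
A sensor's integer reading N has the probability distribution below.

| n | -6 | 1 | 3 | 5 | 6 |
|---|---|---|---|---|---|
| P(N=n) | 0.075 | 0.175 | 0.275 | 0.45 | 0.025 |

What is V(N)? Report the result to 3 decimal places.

8.798

E[N] = (-6)(0.075) + (1)(0.175) + (3)(0.275) + (5)(0.45) + (6)(0.025) = 2.95
E[N²] = (-6)²(0.075) + (1)²(0.175) + (3)²(0.275) + (5)²(0.45) + (6)²(0.025) = 17.5
V(N) = E[N²] − (E[N])² = 17.5 − (2.95)² = 8.7975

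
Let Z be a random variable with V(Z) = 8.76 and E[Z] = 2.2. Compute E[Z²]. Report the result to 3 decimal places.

13.600

E[Z²] = V(Z) + (E[Z])² = 8.76 + (2.2)² = 13.6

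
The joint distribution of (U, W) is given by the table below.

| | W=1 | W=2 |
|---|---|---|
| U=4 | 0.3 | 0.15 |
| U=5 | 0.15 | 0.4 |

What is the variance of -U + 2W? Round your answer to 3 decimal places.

0.848

E[U] = 4.55,  E[W] = 1.55,  E[UW] = 7.15
V(U) = 20.95 − (4.55)² = 0.2475;  V(W) = 2.65 − (1.55)² = 0.2475
Cov(U,W) = 7.15 − (4.55)(1.55) = 0.0975
V(-U + 2W) = (-1)²·0.2475 + (2)²·0.2475 + 2·(-1)·(2)·0.0975 = 0.8475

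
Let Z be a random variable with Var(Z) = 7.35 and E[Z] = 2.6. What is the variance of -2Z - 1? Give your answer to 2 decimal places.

Var(-2Z - 1) = (-2)²·Var(Z) = 4·7.35 = 29.4

29.40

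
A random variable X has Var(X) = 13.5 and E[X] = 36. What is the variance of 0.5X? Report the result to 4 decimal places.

Var(0.5X) = (0.5)²·Var(X) = 0.25·13.5 = 3.375

3.3750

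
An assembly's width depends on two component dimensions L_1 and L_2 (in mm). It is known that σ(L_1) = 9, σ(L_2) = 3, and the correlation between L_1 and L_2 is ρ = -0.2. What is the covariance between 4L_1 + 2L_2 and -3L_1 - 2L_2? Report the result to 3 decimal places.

-932.400

var(L_1) = (9)² = 81;  var(L_2) = (3)² = 9
cov(L_1,L_2) = ρ·σ(L_1)·σ(L_2) = -0.2·9·3 = -5.4
cov(4L_1 + 2L_2, -3L_1 - 2L_2) = (4)(-3)var(L_1) + (2)(-2)var(L_2) + [(4)(-2) + (2)(-3)]cov(L_1,L_2)
= -12·81 + -4·9 + -14·-5.4 = -932.4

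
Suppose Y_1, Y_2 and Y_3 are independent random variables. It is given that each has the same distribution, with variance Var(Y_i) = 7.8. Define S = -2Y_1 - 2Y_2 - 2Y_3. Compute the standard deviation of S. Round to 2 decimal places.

9.67

By independence, Var(S) = (-2)²Var(Y_1) + (-2)²Var(Y_2) + (-2)²Var(Y_3)
= (-2)²·7.8 + (-2)²·7.8 + (-2)²·7.8 = 93.6
sd(S) = √93.6 ≈ 9.67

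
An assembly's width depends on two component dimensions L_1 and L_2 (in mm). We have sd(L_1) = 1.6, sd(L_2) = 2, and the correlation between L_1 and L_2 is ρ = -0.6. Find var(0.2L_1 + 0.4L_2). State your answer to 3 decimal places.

0.435

var(L_1) = (1.6)² = 2.56;  var(L_2) = (2)² = 4
Cov(L_1,L_2) = ρ·sd(L_1)·sd(L_2) = -0.6·1.6·2 = -1.92
var(0.2L_1 + 0.4L_2) = (0.2)²·var(L_1) + (0.4)²·var(L_2) + 2·(0.2)·(0.4)·Cov(L_1,L_2)
= 0.04·2.56 + 0.16·4 + 0.16·-1.92 = 0.4352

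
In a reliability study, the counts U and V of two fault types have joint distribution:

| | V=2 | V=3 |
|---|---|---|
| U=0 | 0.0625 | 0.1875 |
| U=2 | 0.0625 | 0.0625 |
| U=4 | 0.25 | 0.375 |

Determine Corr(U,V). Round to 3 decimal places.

-0.113

E[U] = 2.75,  E[V] = 2.625
E[UV] = 7.125
Cov(U,V) = E[UV] − E[U]E[V] = 7.125 − (2.75)(2.625) = -0.09375
Var(U) = 2.9375,  Var(V) = 0.234375
ρ = -0.09375 / √(2.9375·0.234375) ≈ -0.113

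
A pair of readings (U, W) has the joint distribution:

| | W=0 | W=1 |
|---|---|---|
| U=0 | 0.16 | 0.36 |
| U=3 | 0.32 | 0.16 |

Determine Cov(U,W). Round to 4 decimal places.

-0.2688

E[U] = 1.44,  E[W] = 0.52
E[UW] = 0.48
Cov(U,W) = E[UW] − E[U]E[W] = 0.48 − (1.44)(0.52) = -0.2688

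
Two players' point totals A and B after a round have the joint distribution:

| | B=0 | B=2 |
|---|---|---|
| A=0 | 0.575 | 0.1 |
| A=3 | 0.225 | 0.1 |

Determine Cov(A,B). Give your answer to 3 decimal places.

0.210

E[A] = 0.975,  E[B] = 0.4
E[AB] = 0.6
Cov(A,B) = E[AB] − E[A]E[B] = 0.6 − (0.975)(0.4) = 0.21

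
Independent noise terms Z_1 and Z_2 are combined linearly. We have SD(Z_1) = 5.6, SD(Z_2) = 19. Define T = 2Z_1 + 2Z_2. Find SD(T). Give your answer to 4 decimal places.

39.6162

Var(Z_1) = 31.36, Var(Z_2) = 361
By independence, Var(T) = (2)²Var(Z_1) + (2)²Var(Z_2)
= (2)²·31.36 + (2)²·361 = 1569.44
SD(T) = √1569.44 ≈ 39.6162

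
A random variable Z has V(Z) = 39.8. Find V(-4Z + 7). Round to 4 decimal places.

636.8000

V(-4Z + 7) = (-4)²·V(Z) = 16·39.8 = 636.8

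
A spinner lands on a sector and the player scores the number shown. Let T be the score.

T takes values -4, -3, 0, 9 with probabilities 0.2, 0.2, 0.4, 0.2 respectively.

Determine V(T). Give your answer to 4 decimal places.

E[T] = (-4)(0.2) + (-3)(0.2) + (0)(0.4) + (9)(0.2) = 0.4
E[T²] = (-4)²(0.2) + (-3)²(0.2) + (0)²(0.4) + (9)²(0.2) = 21.2
V(T) = E[T²] − (E[T])² = 21.2 − (0.4)² = 21.04

21.0400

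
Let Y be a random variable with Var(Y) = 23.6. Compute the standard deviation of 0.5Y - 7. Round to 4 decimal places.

2.4290

Var(0.5Y - 7) = (0.5)²·23.6 = 5.9
σ(0.5Y - 7) = √5.9 ≈ 2.4290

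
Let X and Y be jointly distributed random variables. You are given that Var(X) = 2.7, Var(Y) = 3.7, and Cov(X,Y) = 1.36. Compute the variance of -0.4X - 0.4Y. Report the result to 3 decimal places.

Var(-0.4X - 0.4Y) = (-0.4)²·Var(X) + (-0.4)²·Var(Y) + 2·(-0.4)·(-0.4)·Cov(X,Y)
= 0.16·2.7 + 0.16·3.7 + 0.32·1.36 = 1.4592

1.459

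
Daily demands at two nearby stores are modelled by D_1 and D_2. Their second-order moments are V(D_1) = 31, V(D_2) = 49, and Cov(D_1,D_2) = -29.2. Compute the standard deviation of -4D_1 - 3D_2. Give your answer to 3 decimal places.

V(-4D_1 - 3D_2) = (-4)²·V(D_1) + (-3)²·V(D_2) + 2·(-4)·(-3)·Cov(D_1,D_2)
= 16·31 + 9·49 + 24·-29.2 = 236.2
σ(-4D_1 - 3D_2) = √236.2 ≈ 15.369

15.369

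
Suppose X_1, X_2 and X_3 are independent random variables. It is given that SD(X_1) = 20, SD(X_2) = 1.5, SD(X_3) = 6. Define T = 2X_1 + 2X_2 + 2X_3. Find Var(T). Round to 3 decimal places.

1753.000

Var(X_1) = 400, Var(X_2) = 2.25, Var(X_3) = 36
By independence, Var(T) = (2)²Var(X_1) + (2)²Var(X_2) + (2)²Var(X_3)
= (2)²·400 + (2)²·2.25 + (2)²·36 = 1753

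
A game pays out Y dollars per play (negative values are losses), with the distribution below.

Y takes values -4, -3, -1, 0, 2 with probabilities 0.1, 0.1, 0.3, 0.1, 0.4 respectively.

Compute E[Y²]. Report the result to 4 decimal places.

4.4000

E[Y²] = (-4)²(0.1) + (-3)²(0.1) + (-1)²(0.3) + (0)²(0.1) + (2)²(0.4) = 4.4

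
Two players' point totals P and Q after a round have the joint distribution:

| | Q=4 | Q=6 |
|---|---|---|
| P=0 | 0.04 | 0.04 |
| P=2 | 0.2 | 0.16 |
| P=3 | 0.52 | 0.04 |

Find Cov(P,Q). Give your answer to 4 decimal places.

E[P] = 2.4,  E[Q] = 4.48
E[PQ] = 10.48
Cov(P,Q) = E[PQ] − E[P]E[Q] = 10.48 − (2.4)(4.48) = -0.272

-0.2720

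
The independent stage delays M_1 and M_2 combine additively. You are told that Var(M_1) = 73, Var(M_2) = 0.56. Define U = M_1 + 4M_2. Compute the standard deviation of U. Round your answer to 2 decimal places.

9.05

By independence, Var(U) = (1)²Var(M_1) + (4)²Var(M_2)
= (1)²·73 + (4)²·0.56 = 81.96
σ(U) = √81.96 ≈ 9.05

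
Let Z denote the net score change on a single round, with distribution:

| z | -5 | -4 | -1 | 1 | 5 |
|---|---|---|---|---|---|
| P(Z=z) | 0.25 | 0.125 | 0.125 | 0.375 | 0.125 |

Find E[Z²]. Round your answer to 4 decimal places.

11.8750

E[Z²] = (-5)²(0.25) + (-4)²(0.125) + (-1)²(0.125) + (1)²(0.375) + (5)²(0.125) = 11.875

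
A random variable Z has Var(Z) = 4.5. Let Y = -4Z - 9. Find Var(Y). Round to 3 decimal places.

Var(-4Z - 9) = (-4)²·Var(Z) = 16·4.5 = 72

72.000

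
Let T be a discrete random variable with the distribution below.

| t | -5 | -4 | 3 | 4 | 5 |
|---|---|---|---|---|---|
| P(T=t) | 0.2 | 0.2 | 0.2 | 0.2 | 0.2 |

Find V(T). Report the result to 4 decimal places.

17.8400

E[T] = (-5)(0.2) + (-4)(0.2) + (3)(0.2) + (4)(0.2) + (5)(0.2) = 0.6
E[T²] = (-5)²(0.2) + (-4)²(0.2) + (3)²(0.2) + (4)²(0.2) + (5)²(0.2) = 18.2
V(T) = E[T²] − (E[T])² = 18.2 − (0.6)² = 17.84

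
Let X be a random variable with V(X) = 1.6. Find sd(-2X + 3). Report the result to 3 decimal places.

V(-2X + 3) = (-2)²·1.6 = 6.4
sd(-2X + 3) = √6.4 ≈ 2.530

2.530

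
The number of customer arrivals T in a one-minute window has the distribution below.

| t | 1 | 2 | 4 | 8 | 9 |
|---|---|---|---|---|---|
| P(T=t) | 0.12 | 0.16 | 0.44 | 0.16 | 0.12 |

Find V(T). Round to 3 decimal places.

6.966

E[T] = (1)(0.12) + (2)(0.16) + (4)(0.44) + (8)(0.16) + (9)(0.12) = 4.56
E[T²] = (1)²(0.12) + (2)²(0.16) + (4)²(0.44) + (8)²(0.16) + (9)²(0.12) = 27.76
V(T) = E[T²] − (E[T])² = 27.76 − (4.56)² = 6.9664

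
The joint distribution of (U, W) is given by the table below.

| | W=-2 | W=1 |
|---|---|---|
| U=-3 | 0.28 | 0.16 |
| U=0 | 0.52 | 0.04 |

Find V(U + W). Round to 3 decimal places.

E[U] = -1.32,  E[W] = -1.4,  E[UW] = 1.2
V(U) = 3.96 − (-1.32)² = 2.2176;  V(W) = 3.4 − (-1.4)² = 1.44
cov(U,W) = 1.2 − (-1.32)(-1.4) = -0.648
V(U + W) = (1)²·2.2176 + (1)²·1.44 + 2·(1)·(1)·-0.648 = 2.3616

2.362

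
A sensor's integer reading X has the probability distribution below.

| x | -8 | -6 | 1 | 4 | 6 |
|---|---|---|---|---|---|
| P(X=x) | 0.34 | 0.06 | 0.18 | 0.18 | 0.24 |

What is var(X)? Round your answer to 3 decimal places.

35.072

E[X] = (-8)(0.34) + (-6)(0.06) + (1)(0.18) + (4)(0.18) + (6)(0.24) = -0.74
E[X²] = (-8)²(0.34) + (-6)²(0.06) + (1)²(0.18) + (4)²(0.18) + (6)²(0.24) = 35.62
var(X) = E[X²] − (E[X])² = 35.62 − (-0.74)² = 35.0724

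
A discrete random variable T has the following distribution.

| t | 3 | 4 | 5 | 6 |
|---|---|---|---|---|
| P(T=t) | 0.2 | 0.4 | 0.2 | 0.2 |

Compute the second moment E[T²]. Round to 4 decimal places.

20.4000

E[T²] = (3)²(0.2) + (4)²(0.4) + (5)²(0.2) + (6)²(0.2) = 20.4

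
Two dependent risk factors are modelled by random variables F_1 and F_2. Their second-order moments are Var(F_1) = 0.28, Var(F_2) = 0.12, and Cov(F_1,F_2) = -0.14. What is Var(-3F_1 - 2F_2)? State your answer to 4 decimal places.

1.3200

Var(-3F_1 - 2F_2) = (-3)²·Var(F_1) + (-2)²·Var(F_2) + 2·(-3)·(-2)·Cov(F_1,F_2)
= 9·0.28 + 4·0.12 + 12·-0.14 = 1.32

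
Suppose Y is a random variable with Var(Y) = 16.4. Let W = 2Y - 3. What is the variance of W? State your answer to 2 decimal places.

65.60

Var(2Y - 3) = (2)²·Var(Y) = 4·16.4 = 65.6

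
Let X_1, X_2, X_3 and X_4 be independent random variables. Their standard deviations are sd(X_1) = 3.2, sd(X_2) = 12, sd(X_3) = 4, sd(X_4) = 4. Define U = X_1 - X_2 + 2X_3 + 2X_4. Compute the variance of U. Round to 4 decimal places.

282.2400

var(X_1) = 10.24, var(X_2) = 144, var(X_3) = 16, var(X_4) = 16
By independence, var(U) = (1)²var(X_1) + (-1)²var(X_2) + (2)²var(X_3) + (2)²var(X_4)
= (1)²·10.24 + (-1)²·144 + (2)²·16 + (2)²·16 = 282.24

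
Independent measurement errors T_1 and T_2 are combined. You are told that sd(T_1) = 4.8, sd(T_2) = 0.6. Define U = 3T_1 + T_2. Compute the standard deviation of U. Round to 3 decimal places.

Var(T_1) = 23.04, Var(T_2) = 0.36
By independence, Var(U) = (3)²Var(T_1) + (1)²Var(T_2)
= (3)²·23.04 + (1)²·0.36 = 207.72
sd(U) = √207.72 ≈ 14.412

14.412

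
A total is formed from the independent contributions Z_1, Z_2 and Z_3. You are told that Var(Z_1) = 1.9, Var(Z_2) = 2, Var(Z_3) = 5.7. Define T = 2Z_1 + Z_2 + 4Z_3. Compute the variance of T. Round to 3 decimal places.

100.800

By independence, Var(T) = (2)²Var(Z_1) + (1)²Var(Z_2) + (4)²Var(Z_3)
= (2)²·1.9 + (1)²·2 + (4)²·5.7 = 100.8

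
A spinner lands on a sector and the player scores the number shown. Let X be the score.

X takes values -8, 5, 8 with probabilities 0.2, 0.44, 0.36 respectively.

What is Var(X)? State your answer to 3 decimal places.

E[X] = (-8)(0.2) + (5)(0.44) + (8)(0.36) = 3.48
E[X²] = (-8)²(0.2) + (5)²(0.44) + (8)²(0.36) = 46.84
Var(X) = E[X²] − (E[X])² = 46.84 − (3.48)² = 34.7296

34.730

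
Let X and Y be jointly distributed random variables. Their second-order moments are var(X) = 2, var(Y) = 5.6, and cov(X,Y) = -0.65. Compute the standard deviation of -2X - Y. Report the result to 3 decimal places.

var(-2X - Y) = (-2)²·var(X) + (-1)²·var(Y) + 2·(-2)·(-1)·cov(X,Y)
= 4·2 + 1·5.6 + 4·-0.65 = 11
sd(-2X - Y) = √11 ≈ 3.317

3.317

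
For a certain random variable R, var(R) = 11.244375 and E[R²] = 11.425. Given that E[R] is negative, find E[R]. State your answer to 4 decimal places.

-0.4250

(E[R])² = E[R²] − var(R) = 11.425 − 11.244375 = 0.180625
E[R] = −√0.180625 = -0.425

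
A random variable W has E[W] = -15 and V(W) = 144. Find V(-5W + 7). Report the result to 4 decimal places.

3600.0000

V(-5W + 7) = (-5)²·V(W) = 25·144 = 3600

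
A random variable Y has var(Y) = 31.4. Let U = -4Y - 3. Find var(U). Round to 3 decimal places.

502.400

var(-4Y - 3) = (-4)²·var(Y) = 16·31.4 = 502.4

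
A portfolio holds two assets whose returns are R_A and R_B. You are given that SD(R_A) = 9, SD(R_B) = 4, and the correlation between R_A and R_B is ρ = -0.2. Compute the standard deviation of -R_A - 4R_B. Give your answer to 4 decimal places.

16.7153

Var(R_A) = (9)² = 81;  Var(R_B) = (4)² = 16
Cov(R_A,R_B) = ρ·SD(R_A)·SD(R_B) = -0.2·9·4 = -7.2
Var(-R_A - 4R_B) = (-1)²·Var(R_A) + (-4)²·Var(R_B) + 2·(-1)·(-4)·Cov(R_A,R_B)
= 1·81 + 16·16 + 8·-7.2 = 279.4
SD(-R_A - 4R_B) = √279.4 ≈ 16.7153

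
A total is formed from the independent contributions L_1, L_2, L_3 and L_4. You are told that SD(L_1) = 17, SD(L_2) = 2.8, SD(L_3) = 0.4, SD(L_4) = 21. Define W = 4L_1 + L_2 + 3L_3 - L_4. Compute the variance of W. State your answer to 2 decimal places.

5074.28

var(L_1) = 289, var(L_2) = 7.84, var(L_3) = 0.16, var(L_4) = 441
By independence, var(W) = (4)²var(L_1) + (1)²var(L_2) + (3)²var(L_3) + (-1)²var(L_4)
= (4)²·289 + (1)²·7.84 + (3)²·0.16 + (-1)²·441 = 5074.28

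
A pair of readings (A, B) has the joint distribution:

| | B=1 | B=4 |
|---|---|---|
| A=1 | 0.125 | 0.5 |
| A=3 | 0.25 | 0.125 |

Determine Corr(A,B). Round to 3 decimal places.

E[A] = 1.75,  E[B] = 2.875
E[AB] = 4.375
cov(A,B) = E[AB] − E[A]E[B] = 4.375 − (1.75)(2.875) = -0.65625
Var(A) = 0.9375,  Var(B) = 2.109375
ρ = -0.65625 / √(0.9375·2.109375) ≈ -0.467

-0.467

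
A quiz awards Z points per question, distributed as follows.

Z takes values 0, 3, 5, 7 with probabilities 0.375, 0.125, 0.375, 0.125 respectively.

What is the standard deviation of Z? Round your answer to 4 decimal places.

2.6190

E[Z] = (0)(0.375) + (3)(0.125) + (5)(0.375) + (7)(0.125) = 3.125
E[Z²] = (0)²(0.375) + (3)²(0.125) + (5)²(0.375) + (7)²(0.125) = 16.625
Var(Z) = E[Z²] − (E[Z])² = 16.625 − (3.125)² = 6.859375
SD(Z) = √6.859375 ≈ 2.6190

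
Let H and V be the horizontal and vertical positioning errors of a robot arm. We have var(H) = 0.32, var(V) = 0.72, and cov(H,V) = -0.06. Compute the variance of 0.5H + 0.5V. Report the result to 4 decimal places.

0.2300

var(0.5H + 0.5V) = (0.5)²·var(H) + (0.5)²·var(V) + 2·(0.5)·(0.5)·cov(H,V)
= 0.25·0.32 + 0.25·0.72 + 0.5·-0.06 = 0.23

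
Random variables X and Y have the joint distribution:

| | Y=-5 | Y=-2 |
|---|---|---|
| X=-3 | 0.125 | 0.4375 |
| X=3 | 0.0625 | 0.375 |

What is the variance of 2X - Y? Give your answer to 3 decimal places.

E[X] = -0.375,  E[Y] = -2.5625,  E[XY] = 1.3125
V(X) = 9 − (-0.375)² = 8.859375;  V(Y) = 7.9375 − (-2.5625)² = 1.37109375
Cov(X,Y) = 1.3125 − (-0.375)(-2.5625) = 0.3515625
V(2X - Y) = (2)²·8.859375 + (-1)²·1.37109375 + 2·(2)·(-1)·0.3515625 = 35.40234375

35.402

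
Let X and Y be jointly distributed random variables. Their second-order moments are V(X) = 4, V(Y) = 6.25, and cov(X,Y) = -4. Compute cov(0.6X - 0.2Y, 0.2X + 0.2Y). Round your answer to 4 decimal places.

cov(0.6X - 0.2Y, 0.2X + 0.2Y) = (0.6)(0.2)V(X) + (-0.2)(0.2)V(Y) + [(0.6)(0.2) + (-0.2)(0.2)]cov(X,Y)
= 0.12·4 + -0.04·6.25 + 0.08·-4 = -0.09

-0.0900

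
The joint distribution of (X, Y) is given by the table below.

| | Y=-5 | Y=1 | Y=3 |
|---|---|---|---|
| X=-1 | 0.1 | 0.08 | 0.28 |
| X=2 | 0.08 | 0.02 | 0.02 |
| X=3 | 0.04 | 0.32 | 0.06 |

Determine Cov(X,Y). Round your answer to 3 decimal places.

E[X] = 1.04,  E[Y] = 0.4
E[XY] = -0.16
Cov(X,Y) = E[XY] − E[X]E[Y] = -0.16 − (1.04)(0.4) = -0.576

-0.576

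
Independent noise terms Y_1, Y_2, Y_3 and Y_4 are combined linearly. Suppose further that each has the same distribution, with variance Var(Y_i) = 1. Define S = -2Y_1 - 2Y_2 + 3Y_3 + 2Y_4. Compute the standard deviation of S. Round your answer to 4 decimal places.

4.5826

By independence, Var(S) = (-2)²Var(Y_1) + (-2)²Var(Y_2) + (3)²Var(Y_3) + (2)²Var(Y_4)
= (-2)²·1 + (-2)²·1 + (3)²·1 + (2)²·1 = 21
SD(S) = √21 ≈ 4.5826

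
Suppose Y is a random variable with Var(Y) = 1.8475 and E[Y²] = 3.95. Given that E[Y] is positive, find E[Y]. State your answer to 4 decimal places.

1.4500

(E[Y])² = E[Y²] − Var(Y) = 3.95 − 1.8475 = 2.1025
E[Y] = √2.1025 = 1.45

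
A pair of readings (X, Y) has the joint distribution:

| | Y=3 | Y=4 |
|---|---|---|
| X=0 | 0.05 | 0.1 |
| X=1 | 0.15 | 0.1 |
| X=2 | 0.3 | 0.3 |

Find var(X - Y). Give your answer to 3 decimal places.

0.848

E[X] = 1.45,  E[Y] = 3.5,  E[XY] = 5.05
var(X) = 2.65 − (1.45)² = 0.5475;  var(Y) = 12.5 − (3.5)² = 0.25
Cov(X,Y) = 5.05 − (1.45)(3.5) = -0.025
var(X - Y) = (1)²·0.5475 + (-1)²·0.25 + 2·(1)·(-1)·-0.025 = 0.8475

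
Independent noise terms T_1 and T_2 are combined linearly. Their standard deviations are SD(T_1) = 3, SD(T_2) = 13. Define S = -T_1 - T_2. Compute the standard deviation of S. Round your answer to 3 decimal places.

Var(T_1) = 9, Var(T_2) = 169
By independence, Var(S) = (-1)²Var(T_1) + (-1)²Var(T_2)
= (-1)²·9 + (-1)²·169 = 178
SD(S) = √178 ≈ 13.342

13.342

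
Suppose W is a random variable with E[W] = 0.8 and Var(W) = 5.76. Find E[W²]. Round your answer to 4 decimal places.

6.4000

E[W²] = Var(W) + (E[W])² = 5.76 + (0.8)² = 6.4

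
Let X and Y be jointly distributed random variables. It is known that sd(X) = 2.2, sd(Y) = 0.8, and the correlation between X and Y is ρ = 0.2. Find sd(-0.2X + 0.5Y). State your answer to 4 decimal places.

Var(X) = (2.2)² = 4.84;  Var(Y) = (0.8)² = 0.64
Cov(X,Y) = ρ·sd(X)·sd(Y) = 0.2·2.2·0.8 = 0.352
Var(-0.2X + 0.5Y) = (-0.2)²·Var(X) + (0.5)²·Var(Y) + 2·(-0.2)·(0.5)·Cov(X,Y)
= 0.04·4.84 + 0.25·0.64 + -0.2·0.352 = 0.2832
sd(-0.2X + 0.5Y) = √0.2832 ≈ 0.5322

0.5322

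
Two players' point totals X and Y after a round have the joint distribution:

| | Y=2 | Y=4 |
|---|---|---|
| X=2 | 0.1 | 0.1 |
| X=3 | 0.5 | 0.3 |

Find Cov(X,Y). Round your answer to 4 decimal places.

E[X] = 2.8,  E[Y] = 2.8
E[XY] = 7.8
Cov(X,Y) = E[XY] − E[X]E[Y] = 7.8 − (2.8)(2.8) = -0.04

-0.0400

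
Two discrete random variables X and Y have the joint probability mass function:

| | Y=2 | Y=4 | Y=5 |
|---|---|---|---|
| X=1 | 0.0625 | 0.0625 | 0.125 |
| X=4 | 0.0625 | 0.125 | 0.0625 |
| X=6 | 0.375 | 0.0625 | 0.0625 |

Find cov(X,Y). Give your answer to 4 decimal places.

E[X] = 4.25,  E[Y] = 3.25
E[XY] = 12.625
cov(X,Y) = E[XY] − E[X]E[Y] = 12.625 − (4.25)(3.25) = -1.1875

-1.1875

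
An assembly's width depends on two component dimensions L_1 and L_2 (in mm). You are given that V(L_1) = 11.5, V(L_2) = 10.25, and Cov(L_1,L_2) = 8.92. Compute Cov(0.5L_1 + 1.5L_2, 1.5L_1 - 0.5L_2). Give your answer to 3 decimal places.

Cov(0.5L_1 + 1.5L_2, 1.5L_1 - 0.5L_2) = (0.5)(1.5)V(L_1) + (1.5)(-0.5)V(L_2) + [(0.5)(-0.5) + (1.5)(1.5)]Cov(L_1,L_2)
= 0.75·11.5 + -0.75·10.25 + 2·8.92 = 18.7775

18.778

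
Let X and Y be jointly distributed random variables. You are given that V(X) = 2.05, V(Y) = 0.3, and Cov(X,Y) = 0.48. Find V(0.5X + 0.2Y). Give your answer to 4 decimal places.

0.6205

V(0.5X + 0.2Y) = (0.5)²·V(X) + (0.2)²·V(Y) + 2·(0.5)·(0.2)·Cov(X,Y)
= 0.25·2.05 + 0.04·0.3 + 0.2·0.48 = 0.6205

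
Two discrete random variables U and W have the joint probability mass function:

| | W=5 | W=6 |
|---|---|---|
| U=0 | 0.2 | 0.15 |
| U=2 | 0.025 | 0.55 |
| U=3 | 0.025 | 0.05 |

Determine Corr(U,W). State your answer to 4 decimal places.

0.4851

E[U] = 1.375,  E[W] = 5.75
E[UW] = 8.125
cov(U,W) = E[UW] − E[U]E[W] = 8.125 − (1.375)(5.75) = 0.21875
Var(U) = 1.084375,  Var(W) = 0.1875
ρ = 0.21875 / √(1.084375·0.1875) ≈ 0.4851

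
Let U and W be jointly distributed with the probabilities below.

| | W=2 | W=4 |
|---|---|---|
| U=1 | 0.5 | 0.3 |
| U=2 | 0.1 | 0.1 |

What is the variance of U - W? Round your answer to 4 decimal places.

1.0400

E[U] = 1.2,  E[W] = 2.8,  E[UW] = 3.4
var(U) = 1.6 − (1.2)² = 0.16;  var(W) = 8.8 − (2.8)² = 0.96
Cov(U,W) = 3.4 − (1.2)(2.8) = 0.04
var(U - W) = (1)²·0.16 + (-1)²·0.96 + 2·(1)·(-1)·0.04 = 1.04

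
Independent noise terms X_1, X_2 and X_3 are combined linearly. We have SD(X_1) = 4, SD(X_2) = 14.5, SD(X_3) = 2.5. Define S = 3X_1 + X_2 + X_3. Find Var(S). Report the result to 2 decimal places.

Var(X_1) = 16, Var(X_2) = 210.25, Var(X_3) = 6.25
By independence, Var(S) = (3)²Var(X_1) + (1)²Var(X_2) + (1)²Var(X_3)
= (3)²·16 + (1)²·210.25 + (1)²·6.25 = 360.5

360.50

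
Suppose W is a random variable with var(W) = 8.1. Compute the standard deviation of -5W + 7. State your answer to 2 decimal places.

var(-5W + 7) = (-5)²·8.1 = 202.5
SD(-5W + 7) = √202.5 ≈ 14.23

14.23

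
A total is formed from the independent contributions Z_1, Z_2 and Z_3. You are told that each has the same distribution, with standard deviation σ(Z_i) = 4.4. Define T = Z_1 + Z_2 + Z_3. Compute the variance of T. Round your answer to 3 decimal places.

58.080

Var(Z_i) = (4.4)² = 19.36
By independence, Var(T) = (1)²Var(Z_1) + (1)²Var(Z_2) + (1)²Var(Z_3)
= (1)²·19.36 + (1)²·19.36 + (1)²·19.36 = 58.08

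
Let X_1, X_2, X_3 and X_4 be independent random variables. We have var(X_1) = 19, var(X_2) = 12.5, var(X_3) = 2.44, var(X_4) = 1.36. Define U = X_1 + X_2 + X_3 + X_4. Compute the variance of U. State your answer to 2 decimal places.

By independence, var(U) = (1)²var(X_1) + (1)²var(X_2) + (1)²var(X_3) + (1)²var(X_4)
= (1)²·19 + (1)²·12.5 + (1)²·2.44 + (1)²·1.36 = 35.3

35.30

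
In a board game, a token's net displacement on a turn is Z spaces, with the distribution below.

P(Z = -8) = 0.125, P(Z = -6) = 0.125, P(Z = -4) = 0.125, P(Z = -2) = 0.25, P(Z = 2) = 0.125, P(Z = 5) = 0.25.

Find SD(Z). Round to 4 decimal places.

4.5484

E[Z] = (-8)(0.125) + (-6)(0.125) + (-4)(0.125) + (-2)(0.25) + (2)(0.125) + (5)(0.25) = -1.25
E[Z²] = (-8)²(0.125) + (-6)²(0.125) + (-4)²(0.125) + (-2)²(0.25) + (2)²(0.125) + (5)²(0.25) = 22.25
var(Z) = E[Z²] − (E[Z])² = 22.25 − (-1.25)² = 20.6875
SD(Z) = √20.6875 ≈ 4.5484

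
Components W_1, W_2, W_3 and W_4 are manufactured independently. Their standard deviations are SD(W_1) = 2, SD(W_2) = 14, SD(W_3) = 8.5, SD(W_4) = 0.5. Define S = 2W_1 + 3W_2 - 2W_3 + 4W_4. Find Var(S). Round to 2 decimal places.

2073.00

Var(W_1) = 4, Var(W_2) = 196, Var(W_3) = 72.25, Var(W_4) = 0.25
By independence, Var(S) = (2)²Var(W_1) + (3)²Var(W_2) + (-2)²Var(W_3) + (4)²Var(W_4)
= (2)²·4 + (3)²·196 + (-2)²·72.25 + (4)²·0.25 = 2073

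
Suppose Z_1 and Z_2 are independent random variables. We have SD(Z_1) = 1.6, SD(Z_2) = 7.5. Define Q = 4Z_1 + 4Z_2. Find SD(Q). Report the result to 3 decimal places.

30.675

var(Z_1) = 2.56, var(Z_2) = 56.25
By independence, var(Q) = (4)²var(Z_1) + (4)²var(Z_2)
= (4)²·2.56 + (4)²·56.25 = 940.96
SD(Q) = √940.96 ≈ 30.675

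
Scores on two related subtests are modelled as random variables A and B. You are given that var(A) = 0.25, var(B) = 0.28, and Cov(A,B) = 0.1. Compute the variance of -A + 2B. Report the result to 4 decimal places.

var(-A + 2B) = (-1)²·var(A) + (2)²·var(B) + 2·(-1)·(2)·Cov(A,B)
= 1·0.25 + 4·0.28 + -4·0.1 = 0.97

0.9700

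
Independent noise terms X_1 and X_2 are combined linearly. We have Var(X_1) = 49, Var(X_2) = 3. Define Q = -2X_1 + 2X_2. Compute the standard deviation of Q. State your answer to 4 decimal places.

By independence, Var(Q) = (-2)²Var(X_1) + (2)²Var(X_2)
= (-2)²·49 + (2)²·3 = 208
SD(Q) = √208 ≈ 14.4222

14.4222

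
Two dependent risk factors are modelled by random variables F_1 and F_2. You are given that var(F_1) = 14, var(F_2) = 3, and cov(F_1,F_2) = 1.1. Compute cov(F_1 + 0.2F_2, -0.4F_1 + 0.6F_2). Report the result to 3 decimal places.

-4.668

cov(F_1 + 0.2F_2, -0.4F_1 + 0.6F_2) = (1)(-0.4)var(F_1) + (0.2)(0.6)var(F_2) + [(1)(0.6) + (0.2)(-0.4)]cov(F_1,F_2)
= -0.4·14 + 0.12·3 + 0.52·1.1 = -4.668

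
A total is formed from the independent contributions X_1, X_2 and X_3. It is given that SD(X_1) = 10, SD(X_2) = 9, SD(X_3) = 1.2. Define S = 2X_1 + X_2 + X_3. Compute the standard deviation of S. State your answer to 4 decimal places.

21.9645

Var(X_1) = 100, Var(X_2) = 81, Var(X_3) = 1.44
By independence, Var(S) = (2)²Var(X_1) + (1)²Var(X_2) + (1)²Var(X_3)
= (2)²·100 + (1)²·81 + (1)²·1.44 = 482.44
SD(S) = √482.44 ≈ 21.9645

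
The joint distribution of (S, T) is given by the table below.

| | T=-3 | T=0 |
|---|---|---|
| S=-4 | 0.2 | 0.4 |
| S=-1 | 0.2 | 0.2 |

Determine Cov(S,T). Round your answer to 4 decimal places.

E[S] = -2.8,  E[T] = -1.2
E[ST] = 3
Cov(S,T) = E[ST] − E[S]E[T] = 3 − (-2.8)(-1.2) = -0.36

-0.3600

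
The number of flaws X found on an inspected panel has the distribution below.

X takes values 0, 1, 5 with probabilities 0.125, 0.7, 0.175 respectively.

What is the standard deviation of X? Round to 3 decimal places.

E[X] = (0)(0.125) + (1)(0.7) + (5)(0.175) = 1.575
E[X²] = (0)²(0.125) + (1)²(0.7) + (5)²(0.175) = 5.075
Var(X) = E[X²] − (E[X])² = 5.075 − (1.575)² = 2.594375
σ(X) = √2.594375 ≈ 1.611

1.611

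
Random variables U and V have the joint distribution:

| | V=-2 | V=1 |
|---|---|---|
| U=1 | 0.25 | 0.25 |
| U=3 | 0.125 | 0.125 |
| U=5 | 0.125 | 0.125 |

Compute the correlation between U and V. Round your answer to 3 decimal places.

0.000

E[U] = 2.5,  E[V] = -0.5
E[UV] = -1.25
cov(U,V) = E[UV] − E[U]E[V] = -1.25 − (2.5)(-0.5) = 0
Var(U) = 2.75,  Var(V) = 2.25
ρ = 0 / √(2.75·2.25) ≈ 0.000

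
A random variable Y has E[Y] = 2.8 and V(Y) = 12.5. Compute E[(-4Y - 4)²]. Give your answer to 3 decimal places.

E[-4Y - 4] = -4·2.8 − 4 = -15.2
V(-4Y - 4) = (-4)²·12.5 = 200
E[(-4Y - 4)²] = V((-4Y - 4)) + (E[(-4Y - 4)])² = 200 + (-15.2)² = 431.04

431.040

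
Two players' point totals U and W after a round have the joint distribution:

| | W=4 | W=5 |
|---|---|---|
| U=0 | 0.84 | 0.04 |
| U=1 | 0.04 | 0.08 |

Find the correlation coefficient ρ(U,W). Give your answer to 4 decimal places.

0.6212

E[U] = 0.12,  E[W] = 4.12
E[UW] = 0.56
Cov(U,W) = E[UW] − E[U]E[W] = 0.56 − (0.12)(4.12) = 0.0656
Var(U) = 0.1056,  Var(W) = 0.1056
ρ = 0.0656 / √(0.1056·0.1056) ≈ 0.6212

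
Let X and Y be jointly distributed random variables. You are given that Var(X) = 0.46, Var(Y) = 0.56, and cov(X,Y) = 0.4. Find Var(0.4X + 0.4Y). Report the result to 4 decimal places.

Var(0.4X + 0.4Y) = (0.4)²·Var(X) + (0.4)²·Var(Y) + 2·(0.4)·(0.4)·cov(X,Y)
= 0.16·0.46 + 0.16·0.56 + 0.32·0.4 = 0.2912

0.2912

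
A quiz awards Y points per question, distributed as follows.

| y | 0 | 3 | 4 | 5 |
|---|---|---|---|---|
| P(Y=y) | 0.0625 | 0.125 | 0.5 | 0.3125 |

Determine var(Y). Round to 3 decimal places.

1.434

E[Y] = (0)(0.0625) + (3)(0.125) + (4)(0.5) + (5)(0.3125) = 3.9375
E[Y²] = (0)²(0.0625) + (3)²(0.125) + (4)²(0.5) + (5)²(0.3125) = 16.9375
var(Y) = E[Y²] − (E[Y])² = 16.9375 − (3.9375)² = 1.43359375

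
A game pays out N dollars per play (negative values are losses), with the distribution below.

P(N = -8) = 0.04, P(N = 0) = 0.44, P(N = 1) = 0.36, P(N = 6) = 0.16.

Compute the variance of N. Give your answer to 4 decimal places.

7.6800

E[N] = (-8)(0.04) + (0)(0.44) + (1)(0.36) + (6)(0.16) = 1
E[N²] = (-8)²(0.04) + (0)²(0.44) + (1)²(0.36) + (6)²(0.16) = 8.68
Var(N) = E[N²] − (E[N])² = 8.68 − (1)² = 7.68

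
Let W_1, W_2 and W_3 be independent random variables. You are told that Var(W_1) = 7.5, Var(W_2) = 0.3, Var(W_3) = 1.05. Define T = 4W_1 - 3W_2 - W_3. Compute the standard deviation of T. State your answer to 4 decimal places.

11.1243

By independence, Var(T) = (4)²Var(W_1) + (-3)²Var(W_2) + (-1)²Var(W_3)
= (4)²·7.5 + (-3)²·0.3 + (-1)²·1.05 = 123.75
sd(T) = √123.75 ≈ 11.1243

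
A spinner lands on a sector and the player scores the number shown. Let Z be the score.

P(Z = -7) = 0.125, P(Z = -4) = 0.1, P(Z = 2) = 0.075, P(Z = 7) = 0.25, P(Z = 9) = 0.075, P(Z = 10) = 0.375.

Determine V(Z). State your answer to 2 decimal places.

E[Z] = (-7)(0.125) + (-4)(0.1) + (2)(0.075) + (7)(0.25) + (9)(0.075) + (10)(0.375) = 5.05
E[Z²] = (-7)²(0.125) + (-4)²(0.1) + (2)²(0.075) + (7)²(0.25) + (9)²(0.075) + (10)²(0.375) = 63.85
V(Z) = E[Z²] − (E[Z])² = 63.85 − (5.05)² = 38.3475

38.35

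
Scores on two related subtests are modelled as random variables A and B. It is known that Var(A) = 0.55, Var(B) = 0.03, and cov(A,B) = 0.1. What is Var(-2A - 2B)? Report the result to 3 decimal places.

Var(-2A - 2B) = (-2)²·Var(A) + (-2)²·Var(B) + 2·(-2)·(-2)·cov(A,B)
= 4·0.55 + 4·0.03 + 8·0.1 = 3.12

3.120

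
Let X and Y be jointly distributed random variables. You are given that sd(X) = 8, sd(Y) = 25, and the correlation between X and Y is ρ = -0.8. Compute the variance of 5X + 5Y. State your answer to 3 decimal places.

Var(X) = (8)² = 64;  Var(Y) = (25)² = 625
cov(X,Y) = ρ·sd(X)·sd(Y) = -0.8·8·25 = -160
Var(5X + 5Y) = (5)²·Var(X) + (5)²·Var(Y) + 2·(5)·(5)·cov(X,Y)
= 25·64 + 25·625 + 50·-160 = 9225

9225.000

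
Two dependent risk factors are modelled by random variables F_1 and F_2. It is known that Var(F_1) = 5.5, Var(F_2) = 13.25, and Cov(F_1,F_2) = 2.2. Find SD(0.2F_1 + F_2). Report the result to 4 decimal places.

3.7881

Var(0.2F_1 + F_2) = (0.2)²·Var(F_1) + (1)²·Var(F_2) + 2·(0.2)·(1)·Cov(F_1,F_2)
= 0.04·5.5 + 1·13.25 + 0.4·2.2 = 14.35
SD(0.2F_1 + F_2) = √14.35 ≈ 3.7881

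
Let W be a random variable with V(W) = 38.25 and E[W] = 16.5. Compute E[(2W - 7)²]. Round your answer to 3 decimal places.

829.000

E[2W - 7] = 2·16.5 − 7 = 26
V(2W - 7) = (2)²·38.25 = 153
E[(2W - 7)²] = V((2W - 7)) + (E[(2W - 7)])² = 153 + (26)² = 829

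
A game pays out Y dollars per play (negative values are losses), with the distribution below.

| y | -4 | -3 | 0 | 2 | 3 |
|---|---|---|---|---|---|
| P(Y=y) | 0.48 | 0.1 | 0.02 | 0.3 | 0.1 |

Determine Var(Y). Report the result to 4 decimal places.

E[Y] = (-4)(0.48) + (-3)(0.1) + (0)(0.02) + (2)(0.3) + (3)(0.1) = -1.32
E[Y²] = (-4)²(0.48) + (-3)²(0.1) + (0)²(0.02) + (2)²(0.3) + (3)²(0.1) = 10.68
Var(Y) = E[Y²] − (E[Y])² = 10.68 − (-1.32)² = 8.9376

8.9376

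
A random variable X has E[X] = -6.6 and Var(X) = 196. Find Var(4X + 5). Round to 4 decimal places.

Var(4X + 5) = (4)²·Var(X) = 16·196 = 3136

3136.0000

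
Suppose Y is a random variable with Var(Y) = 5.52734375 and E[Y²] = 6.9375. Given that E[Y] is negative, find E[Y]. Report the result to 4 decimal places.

(E[Y])² = E[Y²] − Var(Y) = 6.9375 − 5.52734375 = 1.41015625
E[Y] = −√1.41015625 = -1.1875

-1.1875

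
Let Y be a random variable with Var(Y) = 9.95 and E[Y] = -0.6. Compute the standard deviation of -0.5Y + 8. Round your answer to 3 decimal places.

1.577

Var(-0.5Y + 8) = (-0.5)²·9.95 = 2.4875
sd(-0.5Y + 8) = √2.4875 ≈ 1.577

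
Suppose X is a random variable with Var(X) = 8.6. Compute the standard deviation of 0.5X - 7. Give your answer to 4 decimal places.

Var(0.5X - 7) = (0.5)²·8.6 = 2.15
SD(0.5X - 7) = √2.15 ≈ 1.4663

1.4663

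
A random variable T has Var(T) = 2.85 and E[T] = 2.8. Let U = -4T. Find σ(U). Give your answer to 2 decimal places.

6.75

Var(-4T) = (-4)²·2.85 = 45.6
σ(U) = √45.6 ≈ 6.75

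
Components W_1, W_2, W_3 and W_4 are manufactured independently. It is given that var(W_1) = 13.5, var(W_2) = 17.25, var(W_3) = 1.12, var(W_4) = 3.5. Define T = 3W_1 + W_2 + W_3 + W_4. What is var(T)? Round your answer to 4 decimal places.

143.3700

By independence, var(T) = (3)²var(W_1) + (1)²var(W_2) + (1)²var(W_3) + (1)²var(W_4)
= (3)²·13.5 + (1)²·17.25 + (1)²·1.12 + (1)²·3.5 = 143.37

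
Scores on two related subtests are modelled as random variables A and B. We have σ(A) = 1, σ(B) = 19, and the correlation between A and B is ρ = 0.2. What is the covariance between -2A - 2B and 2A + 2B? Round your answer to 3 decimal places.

var(A) = (1)² = 1;  var(B) = (19)² = 361
cov(A,B) = ρ·σ(A)·σ(B) = 0.2·1·19 = 3.8
cov(-2A - 2B, 2A + 2B) = (-2)(2)var(A) + (-2)(2)var(B) + [(-2)(2) + (-2)(2)]cov(A,B)
= -4·1 + -4·361 + -8·3.8 = -1478.4

-1478.400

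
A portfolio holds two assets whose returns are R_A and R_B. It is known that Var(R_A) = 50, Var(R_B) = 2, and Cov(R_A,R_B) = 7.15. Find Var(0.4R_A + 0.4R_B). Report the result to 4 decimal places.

10.6080

Var(0.4R_A + 0.4R_B) = (0.4)²·Var(R_A) + (0.4)²·Var(R_B) + 2·(0.4)·(0.4)·Cov(R_A,R_B)
= 0.16·50 + 0.16·2 + 0.32·7.15 = 10.608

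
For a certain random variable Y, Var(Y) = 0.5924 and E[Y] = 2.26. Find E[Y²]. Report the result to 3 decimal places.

5.700

E[Y²] = Var(Y) + (E[Y])² = 0.5924 + (2.26)² = 5.7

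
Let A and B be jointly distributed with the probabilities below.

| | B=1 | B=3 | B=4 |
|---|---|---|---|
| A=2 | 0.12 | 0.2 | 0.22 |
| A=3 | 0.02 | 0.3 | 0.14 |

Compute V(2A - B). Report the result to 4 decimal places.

1.6544

E[A] = 2.46,  E[B] = 3.08,  E[AB] = 7.64
V(A) = 6.3 − (2.46)² = 0.2484;  V(B) = 10.4 − (3.08)² = 0.9136
Cov(A,B) = 7.64 − (2.46)(3.08) = 0.0632
V(2A - B) = (2)²·0.2484 + (-1)²·0.9136 + 2·(2)·(-1)·0.0632 = 1.6544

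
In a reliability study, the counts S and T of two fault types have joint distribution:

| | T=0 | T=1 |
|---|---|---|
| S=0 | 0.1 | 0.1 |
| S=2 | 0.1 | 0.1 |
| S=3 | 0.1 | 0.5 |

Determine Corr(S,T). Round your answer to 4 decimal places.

0.2994

E[S] = 2.2,  E[T] = 0.7
E[ST] = 1.7
cov(S,T) = E[ST] − E[S]E[T] = 1.7 − (2.2)(0.7) = 0.16
V(S) = 1.36,  V(T) = 0.21
ρ = 0.16 / √(1.36·0.21) ≈ 0.2994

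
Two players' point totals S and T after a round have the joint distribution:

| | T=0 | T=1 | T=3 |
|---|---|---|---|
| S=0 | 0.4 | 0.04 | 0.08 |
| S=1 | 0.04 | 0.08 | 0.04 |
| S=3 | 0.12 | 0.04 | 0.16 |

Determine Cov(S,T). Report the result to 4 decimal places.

E[S] = 1.12,  E[T] = 1
E[ST] = 1.76
Cov(S,T) = E[ST] − E[S]E[T] = 1.76 − (1.12)(1) = 0.64

0.6400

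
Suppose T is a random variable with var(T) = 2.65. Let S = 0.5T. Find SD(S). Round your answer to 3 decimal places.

0.814

var(0.5T) = (0.5)²·2.65 = 0.6625
SD(S) = √0.6625 ≈ 0.814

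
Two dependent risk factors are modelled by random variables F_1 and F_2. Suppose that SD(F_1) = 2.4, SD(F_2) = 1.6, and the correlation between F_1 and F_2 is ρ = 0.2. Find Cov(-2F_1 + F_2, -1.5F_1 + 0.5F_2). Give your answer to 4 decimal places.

Var(F_1) = (2.4)² = 5.76;  Var(F_2) = (1.6)² = 2.56
Cov(F_1,F_2) = ρ·SD(F_1)·SD(F_2) = 0.2·2.4·1.6 = 0.768
Cov(-2F_1 + F_2, -1.5F_1 + 0.5F_2) = (-2)(-1.5)Var(F_1) + (1)(0.5)Var(F_2) + [(-2)(0.5) + (1)(-1.5)]Cov(F_1,F_2)
= 3·5.76 + 0.5·2.56 + -2.5·0.768 = 16.64

16.6400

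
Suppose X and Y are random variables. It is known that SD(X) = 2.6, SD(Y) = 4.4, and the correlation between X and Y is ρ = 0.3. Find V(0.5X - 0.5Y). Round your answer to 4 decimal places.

4.8140

V(X) = (2.6)² = 6.76;  V(Y) = (4.4)² = 19.36
Cov(X,Y) = ρ·SD(X)·SD(Y) = 0.3·2.6·4.4 = 3.432
V(0.5X - 0.5Y) = (0.5)²·V(X) + (-0.5)²·V(Y) + 2·(0.5)·(-0.5)·Cov(X,Y)
= 0.25·6.76 + 0.25·19.36 + -0.5·3.432 = 4.814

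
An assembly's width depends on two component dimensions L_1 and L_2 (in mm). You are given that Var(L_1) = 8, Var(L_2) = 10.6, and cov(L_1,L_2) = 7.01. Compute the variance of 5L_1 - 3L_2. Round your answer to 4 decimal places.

85.1000

Var(5L_1 - 3L_2) = (5)²·Var(L_1) + (-3)²·Var(L_2) + 2·(5)·(-3)·cov(L_1,L_2)
= 25·8 + 9·10.6 + -30·7.01 = 85.1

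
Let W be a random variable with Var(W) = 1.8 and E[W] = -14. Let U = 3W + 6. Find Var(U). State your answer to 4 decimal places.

16.2000

Var(3W + 6) = (3)²·Var(W) = 9·1.8 = 16.2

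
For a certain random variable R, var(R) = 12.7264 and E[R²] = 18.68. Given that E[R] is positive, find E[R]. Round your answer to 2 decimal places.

2.44

(E[R])² = E[R²] − var(R) = 18.68 − 12.7264 = 5.9536
E[R] = √5.9536 = 2.44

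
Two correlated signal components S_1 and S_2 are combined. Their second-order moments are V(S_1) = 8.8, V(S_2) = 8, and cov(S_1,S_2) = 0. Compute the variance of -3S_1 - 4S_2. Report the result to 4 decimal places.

V(-3S_1 - 4S_2) = (-3)²·V(S_1) + (-4)²·V(S_2) + 2·(-3)·(-4)·cov(S_1,S_2)
= 9·8.8 + 16·8 + 24·0 = 207.2

207.2000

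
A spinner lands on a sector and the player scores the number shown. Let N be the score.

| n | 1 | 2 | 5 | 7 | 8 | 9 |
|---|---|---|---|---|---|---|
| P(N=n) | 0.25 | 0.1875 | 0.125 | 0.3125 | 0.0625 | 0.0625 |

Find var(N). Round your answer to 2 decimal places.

E[N] = (1)(0.25) + (2)(0.1875) + (5)(0.125) + (7)(0.3125) + (8)(0.0625) + (9)(0.0625) = 4.5
E[N²] = (1)²(0.25) + (2)²(0.1875) + (5)²(0.125) + (7)²(0.3125) + (8)²(0.0625) + (9)²(0.0625) = 28.5
var(N) = E[N²] − (E[N])² = 28.5 − (4.5)² = 8.25

8.25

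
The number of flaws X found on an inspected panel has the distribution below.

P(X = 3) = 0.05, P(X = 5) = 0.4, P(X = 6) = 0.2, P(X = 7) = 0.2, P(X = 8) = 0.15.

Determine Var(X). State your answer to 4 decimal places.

1.6475

E[X] = (3)(0.05) + (5)(0.4) + (6)(0.2) + (7)(0.2) + (8)(0.15) = 5.95
E[X²] = (3)²(0.05) + (5)²(0.4) + (6)²(0.2) + (7)²(0.2) + (8)²(0.15) = 37.05
Var(X) = E[X²] − (E[X])² = 37.05 − (5.95)² = 1.6475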